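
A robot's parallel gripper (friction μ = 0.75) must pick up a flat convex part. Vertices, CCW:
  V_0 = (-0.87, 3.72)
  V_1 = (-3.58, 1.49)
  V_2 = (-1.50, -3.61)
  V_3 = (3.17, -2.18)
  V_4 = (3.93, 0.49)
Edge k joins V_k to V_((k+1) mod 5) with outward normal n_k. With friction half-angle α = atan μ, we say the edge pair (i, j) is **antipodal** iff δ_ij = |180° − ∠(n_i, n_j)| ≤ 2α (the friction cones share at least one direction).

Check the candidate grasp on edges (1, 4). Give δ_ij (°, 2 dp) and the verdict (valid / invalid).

α = atan 0.75 = 36.87°;  2α = 73.74°
edge 1: e_1 = (+2.08, -5.10);  n_1 = (-0.9260, -0.3776)
edge 4: e_4 = (-4.80, +3.23);  n_4 = (+0.5583, +0.8296)
∠(n_1, n_4) = 146.13°
δ = |180° − 146.13°| = 33.87°
33.87° ≤ 2α = 73.74°  →  valid

δ = 33.87°, valid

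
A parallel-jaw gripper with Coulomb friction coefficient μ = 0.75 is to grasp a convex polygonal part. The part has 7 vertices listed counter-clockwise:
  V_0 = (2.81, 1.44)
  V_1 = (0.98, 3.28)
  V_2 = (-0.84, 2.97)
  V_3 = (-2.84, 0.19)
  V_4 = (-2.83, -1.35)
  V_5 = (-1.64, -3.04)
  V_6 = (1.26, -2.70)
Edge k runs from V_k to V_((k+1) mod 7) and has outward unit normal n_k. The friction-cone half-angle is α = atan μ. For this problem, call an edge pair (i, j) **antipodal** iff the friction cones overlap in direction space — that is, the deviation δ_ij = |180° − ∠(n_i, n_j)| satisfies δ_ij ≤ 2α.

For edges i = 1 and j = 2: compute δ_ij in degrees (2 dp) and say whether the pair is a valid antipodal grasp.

α = atan 0.75 = 36.87°;  2α = 73.74°
edge 1: e_1 = (-1.82, -0.31);  n_1 = (-0.1679, +0.9858)
edge 2: e_2 = (-2.00, -2.78);  n_2 = (-0.8118, +0.5840)
∠(n_1, n_2) = 44.60°
δ = |180° − 44.60°| = 135.40°
135.40° > 2α = 73.74°  →  invalid

δ = 135.40°, invalid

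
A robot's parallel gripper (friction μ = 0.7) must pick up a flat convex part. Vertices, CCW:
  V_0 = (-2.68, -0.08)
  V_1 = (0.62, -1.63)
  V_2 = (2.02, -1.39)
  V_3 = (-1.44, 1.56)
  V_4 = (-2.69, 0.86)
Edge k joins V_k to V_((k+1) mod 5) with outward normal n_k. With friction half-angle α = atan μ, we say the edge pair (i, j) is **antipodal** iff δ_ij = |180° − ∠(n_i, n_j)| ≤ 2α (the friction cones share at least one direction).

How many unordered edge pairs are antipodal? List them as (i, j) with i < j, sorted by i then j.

count = 5; pairs: (0,2), (0,3), (1,2), (1,3), (2,4)

α = atan 0.7 = 34.99°;  2α = 69.98°
n_0 = (-0.4251, -0.9051)
n_1 = (+0.1690, -0.9856)
n_2 = (+0.6488, +0.7610)
n_3 = (-0.4886, +0.8725)
n_4 = (-0.9999, -0.0106)
  (0,1): δ = 145.11°  ·
  (0,2): δ = 15.29°  ✓
  (0,3): δ = 54.41°  ✓
  (0,4): δ = 115.77°  ·
  (1,2): δ = 50.18°  ✓
  (1,3): δ = 19.52°  ✓
  (1,4): δ = 80.88°  ·
  (2,3): δ = 110.30°  ·
  (2,4): δ = 48.94°  ✓
  (3,4): δ = 118.64°  ·
antipodal pairs: 5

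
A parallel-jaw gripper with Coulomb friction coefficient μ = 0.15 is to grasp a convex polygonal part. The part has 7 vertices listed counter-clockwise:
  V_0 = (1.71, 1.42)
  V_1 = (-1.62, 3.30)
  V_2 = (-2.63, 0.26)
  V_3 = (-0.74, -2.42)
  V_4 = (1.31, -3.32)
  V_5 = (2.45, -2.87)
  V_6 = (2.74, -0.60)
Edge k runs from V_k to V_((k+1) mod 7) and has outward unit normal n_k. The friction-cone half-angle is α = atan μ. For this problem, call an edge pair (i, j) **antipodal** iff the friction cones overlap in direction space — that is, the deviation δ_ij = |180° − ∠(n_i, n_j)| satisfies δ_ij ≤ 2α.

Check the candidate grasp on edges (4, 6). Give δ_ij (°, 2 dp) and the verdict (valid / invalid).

α = atan 0.15 = 8.53°;  2α = 17.06°
edge 4: e_4 = (+1.14, +0.45);  n_4 = (+0.3672, -0.9302)
edge 6: e_6 = (-1.03, +2.02);  n_6 = (+0.8909, +0.4543)
∠(n_4, n_6) = 95.48°
δ = |180° − 95.48°| = 84.52°
84.52° > 2α = 17.06°  →  invalid

δ = 84.52°, invalid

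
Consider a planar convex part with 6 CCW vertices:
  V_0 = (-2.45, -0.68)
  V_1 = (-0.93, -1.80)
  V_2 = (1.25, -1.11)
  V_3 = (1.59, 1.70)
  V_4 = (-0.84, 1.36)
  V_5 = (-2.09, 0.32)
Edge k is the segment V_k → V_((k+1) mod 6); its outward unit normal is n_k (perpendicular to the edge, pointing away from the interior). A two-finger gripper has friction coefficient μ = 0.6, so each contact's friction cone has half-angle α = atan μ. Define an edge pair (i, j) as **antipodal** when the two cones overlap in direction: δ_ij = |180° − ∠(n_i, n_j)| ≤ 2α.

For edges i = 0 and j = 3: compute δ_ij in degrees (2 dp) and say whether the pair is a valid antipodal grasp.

δ = 44.35°, valid

α = atan 0.6 = 30.96°;  2α = 61.93°
edge 0: e_0 = (+1.52, -1.12);  n_0 = (-0.5932, -0.8051)
edge 3: e_3 = (-2.43, -0.34);  n_3 = (-0.1386, +0.9904)
∠(n_0, n_3) = 135.65°
δ = |180° − 135.65°| = 44.35°
44.35° ≤ 2α = 61.93°  →  valid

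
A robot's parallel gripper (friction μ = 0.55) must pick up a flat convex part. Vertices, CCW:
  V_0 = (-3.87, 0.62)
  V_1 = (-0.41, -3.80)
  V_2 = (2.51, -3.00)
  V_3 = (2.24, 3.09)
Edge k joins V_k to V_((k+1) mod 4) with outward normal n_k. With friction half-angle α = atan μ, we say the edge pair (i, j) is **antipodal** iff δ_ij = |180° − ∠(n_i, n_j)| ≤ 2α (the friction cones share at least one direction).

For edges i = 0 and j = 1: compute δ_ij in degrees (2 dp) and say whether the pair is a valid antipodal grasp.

α = atan 0.55 = 28.81°;  2α = 57.62°
edge 0: e_0 = (+3.46, -4.42);  n_0 = (-0.7874, -0.6164)
edge 1: e_1 = (+2.92, +0.80);  n_1 = (+0.2642, -0.9645)
∠(n_0, n_1) = 67.27°
δ = |180° − 67.27°| = 112.73°
112.73° > 2α = 57.62°  →  invalid

δ = 112.73°, invalid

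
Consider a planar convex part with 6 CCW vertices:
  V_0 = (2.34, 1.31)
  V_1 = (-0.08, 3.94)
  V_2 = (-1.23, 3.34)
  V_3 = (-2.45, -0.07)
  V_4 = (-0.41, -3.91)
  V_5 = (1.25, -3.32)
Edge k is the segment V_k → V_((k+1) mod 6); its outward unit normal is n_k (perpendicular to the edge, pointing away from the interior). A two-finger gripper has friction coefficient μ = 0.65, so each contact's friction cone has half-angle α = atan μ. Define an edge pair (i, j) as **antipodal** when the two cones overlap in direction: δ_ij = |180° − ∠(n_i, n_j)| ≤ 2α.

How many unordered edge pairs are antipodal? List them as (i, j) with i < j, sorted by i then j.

α = atan 0.65 = 33.02°;  2α = 66.05°
n_0 = (+0.7359, +0.6771)
n_1 = (-0.4626, +0.8866)
n_2 = (-0.9416, +0.3369)
n_3 = (-0.8831, -0.4692)
n_4 = (+0.3349, -0.9423)
n_5 = (+0.9734, -0.2292)
  (0,1): δ = 105.07°  ·
  (0,2): δ = 62.30°  ✓
  (0,3): δ = 14.64°  ✓
  (0,4): δ = 66.95°  ·
  (0,5): δ = 124.13°  ·
  (1,2): δ = 137.24°  ·
  (1,3): δ = 89.57°  ·
  (1,4): δ = 7.99°  ✓
  (1,5): δ = 49.20°  ✓
  (2,3): δ = 132.33°  ·
  (2,4): δ = 50.75°  ✓
  (2,5): δ = 6.44°  ✓
  (3,4): δ = 98.41°  ·
  (3,5): δ = 41.23°  ✓
  (4,5): δ = 122.81°  ·
antipodal pairs: 7

count = 7; pairs: (0,2), (0,3), (1,4), (1,5), (2,4), (2,5), (3,5)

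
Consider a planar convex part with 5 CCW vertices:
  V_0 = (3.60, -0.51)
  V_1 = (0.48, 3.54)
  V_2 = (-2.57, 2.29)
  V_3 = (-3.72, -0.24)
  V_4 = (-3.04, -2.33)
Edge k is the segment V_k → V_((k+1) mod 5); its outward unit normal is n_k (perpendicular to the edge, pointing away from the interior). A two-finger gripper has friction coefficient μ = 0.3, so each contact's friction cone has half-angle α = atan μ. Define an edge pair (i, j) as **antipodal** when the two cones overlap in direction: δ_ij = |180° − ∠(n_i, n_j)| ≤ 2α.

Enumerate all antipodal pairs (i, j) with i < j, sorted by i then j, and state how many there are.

α = atan 0.3 = 16.70°;  2α = 33.40°
n_0 = (+0.7922, +0.6103)
n_1 = (-0.3792, +0.9253)
n_2 = (-0.9104, +0.4138)
n_3 = (-0.9509, -0.3094)
n_4 = (+0.2643, -0.9644)
  (0,1): δ = 105.32°  ·
  (0,2): δ = 62.05°  ·
  (0,3): δ = 19.59°  ✓
  (0,4): δ = 67.72°  ·
  (1,2): δ = 136.73°  ·
  (1,3): δ = 94.26°  ·
  (1,4): δ = 6.96°  ✓
  (2,3): δ = 137.53°  ·
  (2,4): δ = 50.23°  ·
  (3,4): δ = 92.69°  ·
antipodal pairs: 2

count = 2; pairs: (0,3), (1,4)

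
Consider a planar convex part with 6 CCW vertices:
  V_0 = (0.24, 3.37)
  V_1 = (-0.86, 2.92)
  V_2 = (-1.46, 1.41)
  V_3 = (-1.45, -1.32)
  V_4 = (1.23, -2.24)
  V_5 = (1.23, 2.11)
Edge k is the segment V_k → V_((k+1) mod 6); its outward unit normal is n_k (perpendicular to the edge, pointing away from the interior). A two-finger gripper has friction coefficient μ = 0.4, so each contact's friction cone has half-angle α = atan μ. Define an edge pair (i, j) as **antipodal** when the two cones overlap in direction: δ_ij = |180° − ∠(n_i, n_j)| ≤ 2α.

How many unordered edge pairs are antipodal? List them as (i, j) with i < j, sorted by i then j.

count = 5; pairs: (0,3), (1,4), (2,4), (2,5), (3,5)

α = atan 0.4 = 21.80°;  2α = 43.60°
n_0 = (-0.3786, +0.9255)
n_1 = (-0.9293, +0.3693)
n_2 = (-1.0000, -0.0037)
n_3 = (-0.3247, -0.9458)
n_4 = (+1.0000, -0.0000)
n_5 = (+0.7863, +0.6178)
  (0,1): δ = 133.92°  ·
  (0,2): δ = 112.04°  ·
  (0,3): δ = 41.20°  ✓
  (0,4): δ = 67.75°  ·
  (0,5): δ = 105.91°  ·
  (1,2): δ = 158.12°  ·
  (1,3): δ = 87.28°  ·
  (1,4): δ = 21.67°  ✓
  (1,5): δ = 59.83°  ·
  (2,3): δ = 109.16°  ·
  (2,4): δ = 0.21°  ✓
  (2,5): δ = 37.95°  ✓
  (3,4): δ = 71.05°  ·
  (3,5): δ = 32.90°  ✓
  (4,5): δ = 141.84°  ·
antipodal pairs: 5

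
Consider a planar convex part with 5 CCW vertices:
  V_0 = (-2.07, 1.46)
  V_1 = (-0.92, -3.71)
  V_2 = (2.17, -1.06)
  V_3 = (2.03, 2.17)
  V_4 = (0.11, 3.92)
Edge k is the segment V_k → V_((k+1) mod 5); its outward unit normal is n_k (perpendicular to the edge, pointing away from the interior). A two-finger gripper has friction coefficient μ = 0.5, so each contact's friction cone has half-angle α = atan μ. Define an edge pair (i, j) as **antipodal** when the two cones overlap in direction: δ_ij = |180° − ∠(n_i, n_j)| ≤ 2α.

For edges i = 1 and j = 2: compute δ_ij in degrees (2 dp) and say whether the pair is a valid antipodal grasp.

α = atan 0.5 = 26.57°;  2α = 53.13°
edge 1: e_1 = (+3.09, +2.65);  n_1 = (+0.6510, -0.7591)
edge 2: e_2 = (-0.14, +3.23);  n_2 = (+0.9991, +0.0433)
∠(n_1, n_2) = 51.87°
δ = |180° − 51.87°| = 128.13°
128.13° > 2α = 53.13°  →  invalid

δ = 128.13°, invalid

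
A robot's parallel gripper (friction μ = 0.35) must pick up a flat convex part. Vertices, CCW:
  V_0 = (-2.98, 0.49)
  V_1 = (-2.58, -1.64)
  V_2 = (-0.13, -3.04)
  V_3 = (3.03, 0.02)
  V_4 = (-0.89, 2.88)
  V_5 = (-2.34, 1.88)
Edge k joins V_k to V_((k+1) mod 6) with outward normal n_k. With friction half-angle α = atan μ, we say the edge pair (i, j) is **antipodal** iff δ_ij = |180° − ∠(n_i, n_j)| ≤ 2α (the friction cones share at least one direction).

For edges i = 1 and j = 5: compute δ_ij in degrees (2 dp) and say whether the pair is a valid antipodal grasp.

α = atan 0.35 = 19.29°;  2α = 38.58°
edge 1: e_1 = (+2.45, -1.40);  n_1 = (-0.4961, -0.8682)
edge 5: e_5 = (-0.64, -1.39);  n_5 = (-0.9083, +0.4182)
∠(n_1, n_5) = 84.98°
δ = |180° − 84.98°| = 95.02°
95.02° > 2α = 38.58°  →  invalid

δ = 95.02°, invalid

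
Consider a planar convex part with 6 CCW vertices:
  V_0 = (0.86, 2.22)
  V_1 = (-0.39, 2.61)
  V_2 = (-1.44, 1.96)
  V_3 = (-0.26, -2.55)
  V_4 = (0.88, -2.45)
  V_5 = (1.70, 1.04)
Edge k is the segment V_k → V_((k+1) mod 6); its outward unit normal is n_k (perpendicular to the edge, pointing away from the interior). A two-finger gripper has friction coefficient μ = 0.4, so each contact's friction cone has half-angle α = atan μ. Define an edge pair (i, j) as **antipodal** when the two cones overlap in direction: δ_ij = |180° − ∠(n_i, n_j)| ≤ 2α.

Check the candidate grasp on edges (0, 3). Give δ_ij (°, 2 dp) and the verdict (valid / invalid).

α = atan 0.4 = 21.80°;  2α = 43.60°
edge 0: e_0 = (-1.25, +0.39);  n_0 = (+0.2978, +0.9546)
edge 3: e_3 = (+1.14, +0.10);  n_3 = (+0.0874, -0.9962)
∠(n_0, n_3) = 157.66°
δ = |180° − 157.66°| = 22.34°
22.34° ≤ 2α = 43.60°  →  valid

δ = 22.34°, valid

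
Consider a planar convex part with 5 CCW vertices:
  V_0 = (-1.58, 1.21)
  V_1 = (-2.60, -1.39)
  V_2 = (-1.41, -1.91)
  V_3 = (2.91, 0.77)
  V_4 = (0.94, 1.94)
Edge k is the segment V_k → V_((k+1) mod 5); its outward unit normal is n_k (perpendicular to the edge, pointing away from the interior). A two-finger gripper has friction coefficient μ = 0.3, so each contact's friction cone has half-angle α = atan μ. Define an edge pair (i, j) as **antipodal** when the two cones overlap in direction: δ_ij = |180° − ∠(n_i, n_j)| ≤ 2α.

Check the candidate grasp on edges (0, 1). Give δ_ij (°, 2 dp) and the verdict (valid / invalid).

δ = 92.18°, invalid

α = atan 0.3 = 16.70°;  2α = 33.40°
edge 0: e_0 = (-1.02, -2.60);  n_0 = (-0.9309, +0.3652)
edge 1: e_1 = (+1.19, -0.52);  n_1 = (-0.4004, -0.9163)
∠(n_0, n_1) = 87.82°
δ = |180° − 87.82°| = 92.18°
92.18° > 2α = 33.40°  →  invalid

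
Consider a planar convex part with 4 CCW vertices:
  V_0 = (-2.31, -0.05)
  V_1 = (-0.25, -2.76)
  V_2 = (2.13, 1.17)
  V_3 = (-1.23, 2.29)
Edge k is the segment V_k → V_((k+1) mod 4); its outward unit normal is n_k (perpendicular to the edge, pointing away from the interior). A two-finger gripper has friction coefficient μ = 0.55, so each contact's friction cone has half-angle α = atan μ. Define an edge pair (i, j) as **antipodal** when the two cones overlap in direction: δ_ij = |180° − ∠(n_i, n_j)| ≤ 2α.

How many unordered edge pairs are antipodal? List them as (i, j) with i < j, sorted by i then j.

α = atan 0.55 = 28.81°;  2α = 57.62°
n_0 = (-0.7961, -0.6052)
n_1 = (+0.8554, -0.5180)
n_2 = (+0.3162, +0.9487)
n_3 = (-0.9080, +0.4191)
  (0,1): δ = 68.44°  ·
  (0,2): δ = 34.32°  ✓
  (0,3): δ = 117.98°  ·
  (1,2): δ = 77.24°  ·
  (1,3): δ = 6.42°  ✓
  (2,3): δ = 96.34°  ·
antipodal pairs: 2

count = 2; pairs: (0,2), (1,3)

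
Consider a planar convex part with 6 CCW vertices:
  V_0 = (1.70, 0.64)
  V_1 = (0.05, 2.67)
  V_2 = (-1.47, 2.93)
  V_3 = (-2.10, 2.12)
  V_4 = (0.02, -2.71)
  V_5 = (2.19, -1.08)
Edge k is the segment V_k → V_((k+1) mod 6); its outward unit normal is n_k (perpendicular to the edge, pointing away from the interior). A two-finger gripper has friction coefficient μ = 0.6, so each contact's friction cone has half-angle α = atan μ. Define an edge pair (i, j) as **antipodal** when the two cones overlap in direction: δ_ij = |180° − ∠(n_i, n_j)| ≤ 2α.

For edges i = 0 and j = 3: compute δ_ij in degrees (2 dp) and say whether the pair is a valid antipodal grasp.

δ = 15.41°, valid

α = atan 0.6 = 30.96°;  2α = 61.93°
edge 0: e_0 = (-1.65, +2.03);  n_0 = (+0.7760, +0.6307)
edge 3: e_3 = (+2.12, -4.83);  n_3 = (-0.9157, -0.4019)
∠(n_0, n_3) = 164.59°
δ = |180° − 164.59°| = 15.41°
15.41° ≤ 2α = 61.93°  →  valid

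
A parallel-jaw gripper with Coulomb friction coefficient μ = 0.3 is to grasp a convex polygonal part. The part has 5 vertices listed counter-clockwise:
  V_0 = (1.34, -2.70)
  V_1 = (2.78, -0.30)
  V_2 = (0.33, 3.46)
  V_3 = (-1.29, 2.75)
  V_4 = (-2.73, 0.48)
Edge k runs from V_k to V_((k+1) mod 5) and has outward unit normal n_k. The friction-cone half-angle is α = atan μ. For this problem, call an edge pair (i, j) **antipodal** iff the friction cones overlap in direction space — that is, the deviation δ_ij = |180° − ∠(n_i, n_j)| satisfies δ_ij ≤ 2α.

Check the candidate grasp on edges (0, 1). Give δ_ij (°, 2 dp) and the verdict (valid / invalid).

α = atan 0.3 = 16.70°;  2α = 33.40°
edge 0: e_0 = (+1.44, +2.40);  n_0 = (+0.8575, -0.5145)
edge 1: e_1 = (-2.45, +3.76);  n_1 = (+0.8378, +0.5459)
∠(n_0, n_1) = 64.05°
δ = |180° − 64.05°| = 115.95°
115.95° > 2α = 33.40°  →  invalid

δ = 115.95°, invalid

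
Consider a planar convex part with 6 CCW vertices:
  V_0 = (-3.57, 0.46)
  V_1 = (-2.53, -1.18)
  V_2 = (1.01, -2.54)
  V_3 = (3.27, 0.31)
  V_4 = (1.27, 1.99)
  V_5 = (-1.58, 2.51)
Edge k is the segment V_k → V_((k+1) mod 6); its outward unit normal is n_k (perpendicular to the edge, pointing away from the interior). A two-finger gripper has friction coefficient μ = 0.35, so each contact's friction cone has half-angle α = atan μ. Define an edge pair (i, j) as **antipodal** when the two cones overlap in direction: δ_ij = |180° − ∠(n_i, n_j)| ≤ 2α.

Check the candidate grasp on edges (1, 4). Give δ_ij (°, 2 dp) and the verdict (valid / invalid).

δ = 10.68°, valid

α = atan 0.35 = 19.29°;  2α = 38.58°
edge 1: e_1 = (+3.54, -1.36);  n_1 = (-0.3586, -0.9335)
edge 4: e_4 = (-2.85, +0.52);  n_4 = (+0.1795, +0.9838)
∠(n_1, n_4) = 169.32°
δ = |180° − 169.32°| = 10.68°
10.68° ≤ 2α = 38.58°  →  valid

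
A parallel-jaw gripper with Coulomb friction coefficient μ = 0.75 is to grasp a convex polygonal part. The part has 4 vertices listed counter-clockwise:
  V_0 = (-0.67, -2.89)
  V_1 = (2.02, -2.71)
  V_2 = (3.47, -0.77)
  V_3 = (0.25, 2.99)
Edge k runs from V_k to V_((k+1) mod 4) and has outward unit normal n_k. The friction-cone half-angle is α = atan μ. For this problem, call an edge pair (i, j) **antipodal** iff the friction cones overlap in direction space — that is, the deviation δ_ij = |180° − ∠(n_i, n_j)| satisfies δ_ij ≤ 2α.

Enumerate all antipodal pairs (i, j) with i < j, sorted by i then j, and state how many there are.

count = 3; pairs: (0,2), (1,3), (2,3)

α = atan 0.75 = 36.87°;  2α = 73.74°
n_0 = (+0.0668, -0.9978)
n_1 = (+0.8010, -0.5987)
n_2 = (+0.7595, +0.6505)
n_3 = (-0.9880, +0.1546)
  (0,1): δ = 130.60°  ·
  (0,2): δ = 53.25°  ✓
  (0,3): δ = 77.28°  ·
  (1,2): δ = 102.65°  ·
  (1,3): δ = 27.88°  ✓
  (2,3): δ = 49.47°  ✓
antipodal pairs: 3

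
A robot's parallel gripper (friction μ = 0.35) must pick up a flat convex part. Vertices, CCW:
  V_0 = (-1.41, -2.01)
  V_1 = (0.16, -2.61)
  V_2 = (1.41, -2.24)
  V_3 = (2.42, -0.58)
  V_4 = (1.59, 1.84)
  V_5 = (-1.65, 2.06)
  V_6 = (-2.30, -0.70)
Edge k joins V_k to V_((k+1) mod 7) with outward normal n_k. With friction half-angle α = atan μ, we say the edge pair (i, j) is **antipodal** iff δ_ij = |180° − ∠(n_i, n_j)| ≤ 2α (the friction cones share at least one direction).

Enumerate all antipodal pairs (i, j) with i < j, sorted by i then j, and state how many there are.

α = atan 0.35 = 19.29°;  2α = 38.58°
n_0 = (-0.3570, -0.9341)
n_1 = (+0.2838, -0.9589)
n_2 = (+0.8543, -0.5198)
n_3 = (+0.9459, +0.3244)
n_4 = (+0.0677, +0.9977)
n_5 = (-0.9734, +0.2292)
n_6 = (-0.8272, -0.5620)
  (0,1): δ = 142.60°  ·
  (0,2): δ = 100.40°  ·
  (0,3): δ = 50.15°  ·
  (0,4): δ = 17.03°  ✓
  (0,5): δ = 97.66°  ·
  (0,6): δ = 145.11°  ·
  (1,2): δ = 137.81°  ·
  (1,3): δ = 87.56°  ·
  (1,4): δ = 20.37°  ✓
  (1,5): δ = 60.26°  ·
  (1,6): δ = 107.70°  ·
  (2,3): δ = 129.75°  ·
  (2,4): δ = 62.57°  ·
  (2,5): δ = 18.07°  ✓
  (2,6): δ = 65.51°  ·
  (3,4): δ = 112.82°  ·
  (3,5): δ = 32.18°  ✓
  (3,6): δ = 15.26°  ✓
  (4,5): δ = 99.37°  ·
  (4,6): δ = 51.92°  ·
  (5,6): δ = 132.56°  ·
antipodal pairs: 5

count = 5; pairs: (0,4), (1,4), (2,5), (3,5), (3,6)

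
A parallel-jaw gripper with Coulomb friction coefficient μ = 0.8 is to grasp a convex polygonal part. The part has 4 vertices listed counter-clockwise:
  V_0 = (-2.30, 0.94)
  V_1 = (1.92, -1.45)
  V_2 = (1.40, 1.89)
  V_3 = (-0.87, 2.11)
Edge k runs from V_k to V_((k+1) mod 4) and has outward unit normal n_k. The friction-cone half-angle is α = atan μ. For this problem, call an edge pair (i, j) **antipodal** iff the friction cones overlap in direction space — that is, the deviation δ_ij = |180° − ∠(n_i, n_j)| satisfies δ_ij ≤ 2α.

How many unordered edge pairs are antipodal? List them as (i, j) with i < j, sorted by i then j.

α = atan 0.8 = 38.66°;  2α = 77.32°
n_0 = (-0.4928, -0.8701)
n_1 = (+0.9881, +0.1538)
n_2 = (+0.0965, +0.9953)
n_3 = (-0.6332, +0.7740)
  (0,1): δ = 51.63°  ✓
  (0,2): δ = 23.99°  ✓
  (0,3): δ = 68.81°  ✓
  (1,2): δ = 104.38°  ·
  (1,3): δ = 59.56°  ✓
  (2,3): δ = 135.17°  ·
antipodal pairs: 4

count = 4; pairs: (0,1), (0,2), (0,3), (1,3)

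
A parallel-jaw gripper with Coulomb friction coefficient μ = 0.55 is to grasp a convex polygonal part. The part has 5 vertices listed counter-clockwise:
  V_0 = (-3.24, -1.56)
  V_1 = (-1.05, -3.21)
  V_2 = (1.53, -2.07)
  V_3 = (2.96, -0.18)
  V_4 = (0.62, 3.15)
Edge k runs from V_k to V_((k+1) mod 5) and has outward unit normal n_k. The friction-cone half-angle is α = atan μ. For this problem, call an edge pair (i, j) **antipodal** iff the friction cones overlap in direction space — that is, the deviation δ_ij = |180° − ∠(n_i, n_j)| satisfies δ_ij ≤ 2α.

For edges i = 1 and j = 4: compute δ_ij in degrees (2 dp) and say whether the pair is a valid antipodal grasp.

δ = 26.83°, valid

α = atan 0.55 = 28.81°;  2α = 57.62°
edge 1: e_1 = (+2.58, +1.14);  n_1 = (+0.4042, -0.9147)
edge 4: e_4 = (-3.86, -4.71);  n_4 = (-0.7734, +0.6339)
∠(n_1, n_4) = 153.17°
δ = |180° − 153.17°| = 26.83°
26.83° ≤ 2α = 57.62°  →  valid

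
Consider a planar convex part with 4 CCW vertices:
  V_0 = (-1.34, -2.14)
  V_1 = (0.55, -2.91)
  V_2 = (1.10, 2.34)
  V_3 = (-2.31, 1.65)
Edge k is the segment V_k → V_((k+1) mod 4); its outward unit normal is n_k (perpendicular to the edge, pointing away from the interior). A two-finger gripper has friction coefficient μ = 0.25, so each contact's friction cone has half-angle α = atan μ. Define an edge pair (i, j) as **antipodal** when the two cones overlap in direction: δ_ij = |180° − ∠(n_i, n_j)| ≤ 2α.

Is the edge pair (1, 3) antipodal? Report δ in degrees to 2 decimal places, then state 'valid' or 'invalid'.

α = atan 0.25 = 14.04°;  2α = 28.07°
edge 1: e_1 = (+0.55, +5.25);  n_1 = (+0.9946, -0.1042)
edge 3: e_3 = (+0.97, -3.79);  n_3 = (-0.9688, -0.2479)
∠(n_1, n_3) = 159.66°
δ = |180° − 159.66°| = 20.34°
20.34° ≤ 2α = 28.07°  →  valid

δ = 20.34°, valid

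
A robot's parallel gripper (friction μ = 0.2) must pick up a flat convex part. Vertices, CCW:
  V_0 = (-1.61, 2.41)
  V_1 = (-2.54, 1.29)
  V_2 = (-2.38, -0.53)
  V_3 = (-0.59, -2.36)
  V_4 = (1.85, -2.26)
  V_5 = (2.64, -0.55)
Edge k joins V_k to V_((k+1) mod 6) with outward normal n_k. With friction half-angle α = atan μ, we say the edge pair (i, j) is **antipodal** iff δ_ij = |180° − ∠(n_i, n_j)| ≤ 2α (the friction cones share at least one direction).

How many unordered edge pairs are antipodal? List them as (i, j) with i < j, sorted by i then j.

count = 2; pairs: (0,4), (2,5)

α = atan 0.2 = 11.31°;  2α = 22.62°
n_0 = (-0.7693, +0.6388)
n_1 = (-0.9962, -0.0876)
n_2 = (-0.7149, -0.6993)
n_3 = (+0.0409, -0.9992)
n_4 = (+0.9078, -0.4194)
n_5 = (+0.5715, +0.8206)
  (0,1): δ = 135.27°  ·
  (0,2): δ = 95.93°  ·
  (0,3): δ = 47.95°  ·
  (0,4): δ = 14.91°  ✓
  (0,5): δ = 94.85°  ·
  (1,2): δ = 140.66°  ·
  (1,3): δ = 92.68°  ·
  (1,4): δ = 29.82°  ·
  (1,5): δ = 50.12°  ·
  (2,3): δ = 132.02°  ·
  (2,4): δ = 69.16°  ·
  (2,5): δ = 10.78°  ✓
  (3,4): δ = 117.14°  ·
  (3,5): δ = 37.20°  ·
  (4,5): δ = 100.06°  ·
antipodal pairs: 2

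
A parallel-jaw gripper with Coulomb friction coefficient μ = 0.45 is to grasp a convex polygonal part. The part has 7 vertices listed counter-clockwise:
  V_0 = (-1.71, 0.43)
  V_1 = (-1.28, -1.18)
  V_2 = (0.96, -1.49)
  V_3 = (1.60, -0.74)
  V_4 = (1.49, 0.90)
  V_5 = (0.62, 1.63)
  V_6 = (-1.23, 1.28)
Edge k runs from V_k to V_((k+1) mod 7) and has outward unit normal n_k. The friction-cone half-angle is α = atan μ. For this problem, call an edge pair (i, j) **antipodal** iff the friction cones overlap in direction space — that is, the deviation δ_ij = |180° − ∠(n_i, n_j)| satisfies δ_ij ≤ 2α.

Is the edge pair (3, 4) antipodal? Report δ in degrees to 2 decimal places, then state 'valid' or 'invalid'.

δ = 133.84°, invalid

α = atan 0.45 = 24.23°;  2α = 48.46°
edge 3: e_3 = (-0.11, +1.64);  n_3 = (+0.9978, +0.0669)
edge 4: e_4 = (-0.87, +0.73);  n_4 = (+0.6428, +0.7661)
∠(n_3, n_4) = 46.16°
δ = |180° − 46.16°| = 133.84°
133.84° > 2α = 48.46°  →  invalid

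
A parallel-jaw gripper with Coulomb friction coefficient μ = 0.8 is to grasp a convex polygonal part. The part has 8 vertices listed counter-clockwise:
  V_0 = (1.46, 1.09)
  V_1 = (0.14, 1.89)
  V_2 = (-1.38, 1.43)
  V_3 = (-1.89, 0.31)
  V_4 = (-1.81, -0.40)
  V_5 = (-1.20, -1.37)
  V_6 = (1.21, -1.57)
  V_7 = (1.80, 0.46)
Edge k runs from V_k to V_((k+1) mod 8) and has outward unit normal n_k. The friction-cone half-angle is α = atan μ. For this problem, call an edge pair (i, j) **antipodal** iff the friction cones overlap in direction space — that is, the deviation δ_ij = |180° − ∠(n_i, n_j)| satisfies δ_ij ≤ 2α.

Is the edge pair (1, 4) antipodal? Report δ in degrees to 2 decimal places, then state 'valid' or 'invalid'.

δ = 74.67°, valid

α = atan 0.8 = 38.66°;  2α = 77.32°
edge 1: e_1 = (-1.52, -0.46);  n_1 = (-0.2897, +0.9571)
edge 4: e_4 = (+0.61, -0.97);  n_4 = (-0.8465, -0.5324)
∠(n_1, n_4) = 105.33°
δ = |180° − 105.33°| = 74.67°
74.67° ≤ 2α = 77.32°  →  valid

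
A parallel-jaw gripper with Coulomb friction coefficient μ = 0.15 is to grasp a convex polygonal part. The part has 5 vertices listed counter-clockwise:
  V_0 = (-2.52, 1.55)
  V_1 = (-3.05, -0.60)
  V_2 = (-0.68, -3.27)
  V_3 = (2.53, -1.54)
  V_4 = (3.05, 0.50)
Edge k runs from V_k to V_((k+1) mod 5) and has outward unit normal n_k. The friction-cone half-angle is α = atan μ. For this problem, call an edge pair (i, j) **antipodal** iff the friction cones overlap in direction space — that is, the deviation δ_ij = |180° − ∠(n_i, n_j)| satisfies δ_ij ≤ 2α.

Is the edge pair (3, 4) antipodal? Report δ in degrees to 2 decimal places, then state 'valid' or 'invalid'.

α = atan 0.15 = 8.53°;  2α = 17.06°
edge 3: e_3 = (+0.52, +2.04);  n_3 = (+0.9690, -0.2470)
edge 4: e_4 = (-5.57, +1.05);  n_4 = (+0.1852, +0.9827)
∠(n_3, n_4) = 93.62°
δ = |180° − 93.62°| = 86.38°
86.38° > 2α = 17.06°  →  invalid

δ = 86.38°, invalid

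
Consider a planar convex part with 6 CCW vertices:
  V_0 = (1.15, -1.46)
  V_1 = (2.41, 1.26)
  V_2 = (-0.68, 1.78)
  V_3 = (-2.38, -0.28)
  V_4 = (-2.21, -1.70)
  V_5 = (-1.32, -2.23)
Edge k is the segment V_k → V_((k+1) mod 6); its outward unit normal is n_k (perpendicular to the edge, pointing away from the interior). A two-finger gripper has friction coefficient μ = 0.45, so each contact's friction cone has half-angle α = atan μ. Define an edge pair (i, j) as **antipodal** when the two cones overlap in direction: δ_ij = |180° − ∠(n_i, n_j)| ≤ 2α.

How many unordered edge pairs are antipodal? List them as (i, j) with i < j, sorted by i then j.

count = 5; pairs: (0,2), (0,3), (1,4), (1,5), (2,5)

α = atan 0.45 = 24.23°;  2α = 48.46°
n_0 = (+0.9074, -0.4203)
n_1 = (+0.1660, +0.9861)
n_2 = (-0.7713, +0.6365)
n_3 = (-0.9929, -0.1189)
n_4 = (-0.5117, -0.8592)
n_5 = (+0.2976, -0.9547)
  (0,1): δ = 74.70°  ·
  (0,2): δ = 14.68°  ✓
  (0,3): δ = 31.68°  ✓
  (0,4): δ = 84.08°  ·
  (0,5): δ = 132.17°  ·
  (1,2): δ = 119.98°  ·
  (1,3): δ = 73.62°  ·
  (1,4): δ = 21.22°  ✓
  (1,5): δ = 26.87°  ✓
  (2,3): δ = 133.64°  ·
  (2,4): δ = 81.24°  ·
  (2,5): δ = 33.15°  ✓
  (3,4): δ = 127.60°  ·
  (3,5): δ = 79.51°  ·
  (4,5): δ = 131.91°  ·
antipodal pairs: 5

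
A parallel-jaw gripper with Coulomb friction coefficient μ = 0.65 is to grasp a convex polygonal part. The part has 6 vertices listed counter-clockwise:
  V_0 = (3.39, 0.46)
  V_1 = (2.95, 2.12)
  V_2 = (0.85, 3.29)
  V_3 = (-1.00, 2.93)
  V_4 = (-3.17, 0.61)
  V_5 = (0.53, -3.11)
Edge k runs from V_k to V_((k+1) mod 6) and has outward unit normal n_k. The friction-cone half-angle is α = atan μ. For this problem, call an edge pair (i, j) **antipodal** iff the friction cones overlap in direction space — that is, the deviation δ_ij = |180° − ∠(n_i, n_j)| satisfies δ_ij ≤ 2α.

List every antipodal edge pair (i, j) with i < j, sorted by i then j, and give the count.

count = 6; pairs: (0,3), (0,4), (1,4), (2,4), (2,5), (3,5)

α = atan 0.65 = 33.02°;  2α = 66.05°
n_0 = (+0.9666, +0.2562)
n_1 = (+0.4867, +0.8736)
n_2 = (-0.1910, +0.9816)
n_3 = (-0.7303, +0.6831)
n_4 = (-0.7090, -0.7052)
n_5 = (+0.7804, -0.6252)
  (0,1): δ = 133.97°  ·
  (0,2): δ = 93.83°  ·
  (0,3): δ = 57.93°  ✓
  (0,4): δ = 30.00°  ✓
  (0,5): δ = 126.46°  ·
  (1,2): δ = 139.86°  ·
  (1,3): δ = 103.96°  ·
  (1,4): δ = 16.03°  ✓
  (1,5): δ = 80.43°  ·
  (2,3): δ = 144.10°  ·
  (2,4): δ = 56.17°  ✓
  (2,5): δ = 40.29°  ✓
  (3,4): δ = 92.07°  ·
  (3,5): δ = 4.39°  ✓
  (4,5): δ = 83.54°  ·
antipodal pairs: 6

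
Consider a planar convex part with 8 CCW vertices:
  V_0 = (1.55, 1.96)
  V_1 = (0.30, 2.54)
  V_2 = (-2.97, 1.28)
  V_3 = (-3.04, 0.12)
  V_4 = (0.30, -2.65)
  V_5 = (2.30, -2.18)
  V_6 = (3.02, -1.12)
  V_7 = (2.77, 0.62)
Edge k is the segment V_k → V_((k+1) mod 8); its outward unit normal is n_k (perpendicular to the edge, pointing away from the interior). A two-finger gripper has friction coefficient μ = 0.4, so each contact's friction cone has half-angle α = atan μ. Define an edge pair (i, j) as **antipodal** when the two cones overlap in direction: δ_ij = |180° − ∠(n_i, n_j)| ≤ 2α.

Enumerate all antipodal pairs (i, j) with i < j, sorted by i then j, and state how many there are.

count = 8; pairs: (0,3), (0,4), (1,4), (1,5), (2,5), (2,6), (3,6), (3,7)

α = atan 0.4 = 21.80°;  2α = 43.60°
n_0 = (+0.4209, +0.9071)
n_1 = (-0.3596, +0.9331)
n_2 = (-0.9982, +0.0602)
n_3 = (-0.6384, -0.7697)
n_4 = (+0.2288, -0.9735)
n_5 = (+0.8272, -0.5619)
n_6 = (+0.9898, +0.1422)
n_7 = (+0.7394, +0.6732)
  (0,1): δ = 134.04°  ·
  (0,2): δ = 68.56°  ·
  (0,3): δ = 14.78°  ✓
  (0,4): δ = 38.12°  ✓
  (0,5): δ = 80.71°  ·
  (0,6): δ = 123.07°  ·
  (0,7): δ = 157.21°  ·
  (1,2): δ = 114.53°  ·
  (1,3): δ = 60.74°  ·
  (1,4): δ = 7.85°  ✓
  (1,5): δ = 34.74°  ✓
  (1,6): δ = 77.10°  ·
  (1,7): δ = 111.24°  ·
  (2,3): δ = 126.22°  ·
  (2,4): δ = 73.32°  ·
  (2,5): δ = 30.73°  ✓
  (2,6): δ = 11.63°  ✓
  (2,7): δ = 45.77°  ·
  (3,4): δ = 127.11°  ·
  (3,5): δ = 84.52°  ·
  (3,6): δ = 42.15°  ✓
  (3,7): δ = 8.01°  ✓
  (4,5): δ = 137.41°  ·
  (4,6): δ = 95.05°  ·
  (4,7): δ = 60.91°  ·
  (5,6): δ = 137.64°  ·
  (5,7): δ = 103.50°  ·
  (6,7): δ = 145.86°  ·
antipodal pairs: 8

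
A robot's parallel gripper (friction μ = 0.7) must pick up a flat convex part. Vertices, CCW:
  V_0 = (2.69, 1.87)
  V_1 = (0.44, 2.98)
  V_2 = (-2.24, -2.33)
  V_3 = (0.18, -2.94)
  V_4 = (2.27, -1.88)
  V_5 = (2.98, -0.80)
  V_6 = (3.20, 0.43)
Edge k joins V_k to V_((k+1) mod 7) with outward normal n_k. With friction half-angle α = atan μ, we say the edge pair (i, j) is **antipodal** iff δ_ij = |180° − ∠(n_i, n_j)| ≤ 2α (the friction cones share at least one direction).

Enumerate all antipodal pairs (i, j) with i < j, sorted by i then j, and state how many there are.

α = atan 0.7 = 34.99°;  2α = 69.98°
n_0 = (+0.4424, +0.8968)
n_1 = (-0.8927, +0.4506)
n_2 = (-0.2444, -0.9697)
n_3 = (+0.4523, -0.8919)
n_4 = (+0.8356, -0.5493)
n_5 = (+0.9844, -0.1761)
n_6 = (+0.9426, +0.3338)
  (0,1): δ = 90.52°  ·
  (0,2): δ = 12.11°  ✓
  (0,3): δ = 53.15°  ✓
  (0,4): δ = 82.94°  ·
  (0,5): δ = 106.12°  ·
  (0,6): δ = 135.76°  ·
  (1,2): δ = 77.37°  ·
  (1,3): δ = 36.33°  ✓
  (1,4): δ = 6.54°  ✓
  (1,5): δ = 16.64°  ✓
  (1,6): δ = 46.28°  ✓
  (2,3): δ = 138.96°  ·
  (2,4): δ = 109.17°  ·
  (2,5): δ = 85.99°  ·
  (2,6): δ = 56.35°  ✓
  (3,4): δ = 150.21°  ·
  (3,5): δ = 127.03°  ·
  (3,6): δ = 97.39°  ·
  (4,5): δ = 156.82°  ·
  (4,6): δ = 127.18°  ·
  (5,6): δ = 150.36°  ·
antipodal pairs: 7

count = 7; pairs: (0,2), (0,3), (1,3), (1,4), (1,5), (1,6), (2,6)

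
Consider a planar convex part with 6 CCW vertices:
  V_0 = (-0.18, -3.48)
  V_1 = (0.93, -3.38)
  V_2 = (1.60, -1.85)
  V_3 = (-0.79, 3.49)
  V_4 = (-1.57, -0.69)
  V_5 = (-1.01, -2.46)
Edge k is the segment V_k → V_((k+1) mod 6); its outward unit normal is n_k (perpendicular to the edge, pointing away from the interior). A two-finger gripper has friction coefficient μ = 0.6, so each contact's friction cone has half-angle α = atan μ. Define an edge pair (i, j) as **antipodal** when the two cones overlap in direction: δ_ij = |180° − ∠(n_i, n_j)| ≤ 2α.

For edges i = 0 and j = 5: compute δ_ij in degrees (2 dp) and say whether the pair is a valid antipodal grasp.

α = atan 0.6 = 30.96°;  2α = 61.93°
edge 0: e_0 = (+1.11, +0.10);  n_0 = (+0.0897, -0.9960)
edge 5: e_5 = (+0.83, -1.02);  n_5 = (-0.7756, -0.6312)
∠(n_0, n_5) = 56.01°
δ = |180° − 56.01°| = 123.99°
123.99° > 2α = 61.93°  →  invalid

δ = 123.99°, invalid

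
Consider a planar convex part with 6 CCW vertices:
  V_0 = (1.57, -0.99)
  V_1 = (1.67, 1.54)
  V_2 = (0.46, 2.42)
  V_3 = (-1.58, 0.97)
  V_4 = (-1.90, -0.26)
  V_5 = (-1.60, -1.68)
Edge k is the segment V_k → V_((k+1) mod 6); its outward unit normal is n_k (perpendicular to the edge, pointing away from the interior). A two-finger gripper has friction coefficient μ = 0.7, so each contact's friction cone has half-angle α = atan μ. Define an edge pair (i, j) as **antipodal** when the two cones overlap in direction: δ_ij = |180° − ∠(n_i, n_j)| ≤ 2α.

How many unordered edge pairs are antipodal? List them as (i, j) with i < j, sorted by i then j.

α = atan 0.7 = 34.99°;  2α = 69.98°
n_0 = (+0.9992, -0.0395)
n_1 = (+0.5882, +0.8087)
n_2 = (-0.5793, +0.8151)
n_3 = (-0.9678, +0.2518)
n_4 = (-0.9784, -0.2067)
n_5 = (+0.2127, -0.9771)
  (0,1): δ = 123.76°  ·
  (0,2): δ = 52.33°  ✓
  (0,3): δ = 12.32°  ✓
  (0,4): δ = 14.19°  ✓
  (0,5): δ = 104.54°  ·
  (1,2): δ = 108.57°  ·
  (1,3): δ = 68.56°  ✓
  (1,4): δ = 42.04°  ✓
  (1,5): δ = 48.31°  ✓
  (2,3): δ = 139.99°  ·
  (2,4): δ = 113.48°  ·
  (2,5): δ = 23.12°  ✓
  (3,4): δ = 153.49°  ·
  (3,5): δ = 63.14°  ✓
  (4,5): δ = 89.65°  ·
antipodal pairs: 8

count = 8; pairs: (0,2), (0,3), (0,4), (1,3), (1,4), (1,5), (2,5), (3,5)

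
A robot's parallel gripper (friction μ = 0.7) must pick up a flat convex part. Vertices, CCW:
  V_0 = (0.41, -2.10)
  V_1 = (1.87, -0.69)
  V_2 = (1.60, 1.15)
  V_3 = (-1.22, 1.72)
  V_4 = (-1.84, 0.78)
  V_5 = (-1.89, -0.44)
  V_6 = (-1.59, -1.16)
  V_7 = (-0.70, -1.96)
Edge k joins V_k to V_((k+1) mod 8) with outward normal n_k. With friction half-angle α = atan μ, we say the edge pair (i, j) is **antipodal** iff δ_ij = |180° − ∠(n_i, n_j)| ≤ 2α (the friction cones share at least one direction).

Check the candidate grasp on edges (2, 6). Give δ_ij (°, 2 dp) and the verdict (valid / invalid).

δ = 30.52°, valid

α = atan 0.7 = 34.99°;  2α = 69.98°
edge 2: e_2 = (-2.82, +0.57);  n_2 = (+0.1981, +0.9802)
edge 6: e_6 = (+0.89, -0.80);  n_6 = (-0.6685, -0.7437)
∠(n_2, n_6) = 149.48°
δ = |180° − 149.48°| = 30.52°
30.52° ≤ 2α = 69.98°  →  valid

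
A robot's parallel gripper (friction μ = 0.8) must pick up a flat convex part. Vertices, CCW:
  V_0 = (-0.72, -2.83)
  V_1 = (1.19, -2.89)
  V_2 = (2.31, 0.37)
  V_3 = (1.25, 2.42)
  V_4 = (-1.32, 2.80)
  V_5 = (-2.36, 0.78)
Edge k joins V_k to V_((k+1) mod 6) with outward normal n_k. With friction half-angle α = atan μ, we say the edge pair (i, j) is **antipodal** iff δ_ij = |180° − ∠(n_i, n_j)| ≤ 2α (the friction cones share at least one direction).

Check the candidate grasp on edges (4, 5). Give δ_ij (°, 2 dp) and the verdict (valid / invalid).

α = atan 0.8 = 38.66°;  2α = 77.32°
edge 4: e_4 = (-1.04, -2.02);  n_4 = (-0.8891, +0.4577)
edge 5: e_5 = (+1.64, -3.61);  n_5 = (-0.9105, -0.4136)
∠(n_4, n_5) = 51.67°
δ = |180° − 51.67°| = 128.33°
128.33° > 2α = 77.32°  →  invalid

δ = 128.33°, invalid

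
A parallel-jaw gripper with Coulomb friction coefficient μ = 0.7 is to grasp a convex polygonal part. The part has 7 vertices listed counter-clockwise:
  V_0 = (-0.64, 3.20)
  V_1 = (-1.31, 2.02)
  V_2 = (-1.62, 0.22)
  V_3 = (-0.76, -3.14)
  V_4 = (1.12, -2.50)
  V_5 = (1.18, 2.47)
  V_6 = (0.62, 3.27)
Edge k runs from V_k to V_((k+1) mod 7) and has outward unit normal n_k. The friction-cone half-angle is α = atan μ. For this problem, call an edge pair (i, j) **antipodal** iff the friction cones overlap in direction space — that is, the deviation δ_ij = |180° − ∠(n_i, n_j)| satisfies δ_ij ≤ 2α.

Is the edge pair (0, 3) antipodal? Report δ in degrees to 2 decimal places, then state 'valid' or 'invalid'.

α = atan 0.7 = 34.99°;  2α = 69.98°
edge 0: e_0 = (-0.67, -1.18);  n_0 = (-0.8696, +0.4938)
edge 3: e_3 = (+1.88, +0.64);  n_3 = (+0.3223, -0.9466)
∠(n_0, n_3) = 138.39°
δ = |180° − 138.39°| = 41.61°
41.61° ≤ 2α = 69.98°  →  valid

δ = 41.61°, valid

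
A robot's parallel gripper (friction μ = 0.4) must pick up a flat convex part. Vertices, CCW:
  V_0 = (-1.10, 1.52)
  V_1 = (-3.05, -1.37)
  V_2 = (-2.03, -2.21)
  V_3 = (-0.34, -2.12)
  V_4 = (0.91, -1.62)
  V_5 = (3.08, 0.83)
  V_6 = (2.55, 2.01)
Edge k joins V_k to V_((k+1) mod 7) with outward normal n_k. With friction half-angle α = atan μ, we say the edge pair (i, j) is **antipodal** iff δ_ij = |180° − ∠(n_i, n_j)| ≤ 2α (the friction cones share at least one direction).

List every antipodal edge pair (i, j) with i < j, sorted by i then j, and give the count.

α = atan 0.4 = 21.80°;  2α = 43.60°
n_0 = (-0.8289, +0.5593)
n_1 = (-0.6357, -0.7719)
n_2 = (+0.0532, -0.9986)
n_3 = (+0.3714, -0.9285)
n_4 = (+0.7486, -0.6630)
n_5 = (+0.9122, +0.4097)
n_6 = (-0.1331, +0.9911)
  (0,1): δ = 95.46°  ·
  (0,2): δ = 52.94°  ·
  (0,3): δ = 34.19°  ✓
  (0,4): δ = 7.52°  ✓
  (0,5): δ = 58.20°  ·
  (0,6): δ = 131.66°  ·
  (1,2): δ = 137.48°  ·
  (1,3): δ = 118.73°  ·
  (1,4): δ = 92.06°  ·
  (1,5): δ = 26.34°  ✓
  (1,6): δ = 47.12°  ·
  (2,3): δ = 161.25°  ·
  (2,4): δ = 134.58°  ·
  (2,5): δ = 68.86°  ·
  (2,6): δ = 4.60°  ✓
  (3,4): δ = 153.33°  ·
  (3,5): δ = 87.61°  ·
  (3,6): δ = 14.16°  ✓
  (4,5): δ = 114.28°  ·
  (4,6): δ = 40.82°  ✓
  (5,6): δ = 106.54°  ·
antipodal pairs: 6

count = 6; pairs: (0,3), (0,4), (1,5), (2,6), (3,6), (4,6)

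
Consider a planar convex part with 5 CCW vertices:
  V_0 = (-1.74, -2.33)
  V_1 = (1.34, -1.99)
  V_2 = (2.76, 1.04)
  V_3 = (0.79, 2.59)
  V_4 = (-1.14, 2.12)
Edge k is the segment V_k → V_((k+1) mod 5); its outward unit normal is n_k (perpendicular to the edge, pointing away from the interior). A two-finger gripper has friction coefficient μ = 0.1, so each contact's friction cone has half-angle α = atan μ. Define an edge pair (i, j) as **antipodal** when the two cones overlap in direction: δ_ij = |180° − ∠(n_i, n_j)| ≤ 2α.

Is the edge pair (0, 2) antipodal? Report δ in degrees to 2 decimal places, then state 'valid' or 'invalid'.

α = atan 0.1 = 5.71°;  2α = 11.42°
edge 0: e_0 = (+3.08, +0.34);  n_0 = (+0.1097, -0.9940)
edge 2: e_2 = (-1.97, +1.55);  n_2 = (+0.6183, +0.7859)
∠(n_0, n_2) = 135.50°
δ = |180° − 135.50°| = 44.50°
44.50° > 2α = 11.42°  →  invalid

δ = 44.50°, invalid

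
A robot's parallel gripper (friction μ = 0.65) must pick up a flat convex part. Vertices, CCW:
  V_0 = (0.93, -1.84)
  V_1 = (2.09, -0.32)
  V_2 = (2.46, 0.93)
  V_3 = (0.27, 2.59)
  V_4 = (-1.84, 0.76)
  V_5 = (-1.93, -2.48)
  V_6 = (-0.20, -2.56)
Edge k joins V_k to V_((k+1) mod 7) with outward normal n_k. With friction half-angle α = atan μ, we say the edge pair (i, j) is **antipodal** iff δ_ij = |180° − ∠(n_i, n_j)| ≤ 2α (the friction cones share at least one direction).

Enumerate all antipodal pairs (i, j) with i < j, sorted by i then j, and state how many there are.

α = atan 0.65 = 33.02°;  2α = 66.05°
n_0 = (+0.7950, -0.6067)
n_1 = (+0.9589, -0.2838)
n_2 = (+0.6041, +0.7969)
n_3 = (-0.6552, +0.7555)
n_4 = (-0.9996, +0.0278)
n_5 = (-0.0462, -0.9989)
n_6 = (+0.5374, -0.8434)
  (0,1): δ = 159.14°  ·
  (0,2): δ = 89.81°  ·
  (0,3): δ = 11.72°  ✓
  (0,4): δ = 35.76°  ✓
  (0,5): δ = 124.70°  ·
  (0,6): δ = 159.85°  ·
  (1,2): δ = 110.67°  ·
  (1,3): δ = 32.58°  ✓
  (1,4): δ = 14.90°  ✓
  (1,5): δ = 103.84°  ·
  (1,6): δ = 138.99°  ·
  (2,3): δ = 101.90°  ·
  (2,4): δ = 54.43°  ✓
  (2,5): δ = 34.51°  ✓
  (2,6): δ = 69.67°  ·
  (3,4): δ = 132.53°  ·
  (3,5): δ = 43.58°  ✓
  (3,6): δ = 8.43°  ✓
  (4,5): δ = 91.06°  ·
  (4,6): δ = 55.90°  ✓
  (5,6): δ = 144.85°  ·
antipodal pairs: 9

count = 9; pairs: (0,3), (0,4), (1,3), (1,4), (2,4), (2,5), (3,5), (3,6), (4,6)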